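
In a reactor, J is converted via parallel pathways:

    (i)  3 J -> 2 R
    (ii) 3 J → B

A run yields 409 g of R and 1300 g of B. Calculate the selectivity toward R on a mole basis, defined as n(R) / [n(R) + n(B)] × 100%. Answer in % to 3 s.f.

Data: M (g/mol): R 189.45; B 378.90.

38.6 %

n(R) = 409 / 189.45 = 2.159 mol
n(B) = 1300 / 378.90 = 3.431 mol
selectivity = 2.159/(2.159+3.431) × 100 = 38.62 %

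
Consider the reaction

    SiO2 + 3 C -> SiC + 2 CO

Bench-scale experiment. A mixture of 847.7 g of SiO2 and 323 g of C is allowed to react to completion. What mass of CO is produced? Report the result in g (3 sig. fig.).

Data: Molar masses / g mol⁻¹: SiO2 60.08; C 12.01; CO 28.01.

502 g

n(SiO2) = 847.7 / 60.08 = 14.11 mol
n(C) = 323.0 / 12.01 = 26.89 mol
n/ν for SiO2 = 14.11/1 = 14.11
n/ν for C = 26.89/3 = 8.963
Smallest n/ν is C → limiting reagent.
n(CO) = (2/3) × 26.89 = 17.93 mol
mass = 17.93 × 28.01 = 502.2 g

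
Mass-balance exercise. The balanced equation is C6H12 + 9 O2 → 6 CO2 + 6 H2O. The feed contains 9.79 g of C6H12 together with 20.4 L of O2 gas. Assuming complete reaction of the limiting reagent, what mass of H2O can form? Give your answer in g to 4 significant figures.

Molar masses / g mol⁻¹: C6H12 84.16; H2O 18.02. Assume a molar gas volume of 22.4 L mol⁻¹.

10.94 g

n(C6H12) = 9.790 / 84.16 = 0.1163 mol
n(O2) = 20.40 / 22.4 = 0.9107 mol
n/ν for C6H12 = 0.1163/1 = 0.1163
n/ν for O2 = 0.9107/9 = 0.1012
Smallest n/ν is O2 → limiting reagent.
n(H2O) = (6/9) × 0.9107 = 0.6071 mol
mass = 0.6071 × 18.02 = 10.94 g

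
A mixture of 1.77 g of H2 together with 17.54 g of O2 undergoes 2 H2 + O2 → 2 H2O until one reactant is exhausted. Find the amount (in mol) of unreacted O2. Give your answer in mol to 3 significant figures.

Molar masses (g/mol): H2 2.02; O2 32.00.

0.110 mol

n(H2) = 1.770 / 2.02 = 0.8762 mol
n(O2) = 17.54 / 32.00 = 0.5481 mol
n/ν → H2: 0.4381, O2: 0.5481; H2 is limiting.
O2 consumed = (1/2) × 0.8762 = 0.4381 mol
O2 remaining = 0.5481 − 0.4381 = 0.1100 mol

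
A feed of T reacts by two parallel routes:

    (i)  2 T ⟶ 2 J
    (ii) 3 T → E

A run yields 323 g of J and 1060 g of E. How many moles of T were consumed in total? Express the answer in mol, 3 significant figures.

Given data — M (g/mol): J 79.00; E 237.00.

n(J) = 323 / 79.00 = 4.089 mol
n(E) = 1060 / 237.00 = 4.473 mol
n(T) via (i) = (2/2)×4.089 = 4.089 mol
n(T) via (ii) = (3/1)×4.473 = 13.42 mol
total n(T) = 4.089 + 13.42 = 17.51 mol

17.5 mol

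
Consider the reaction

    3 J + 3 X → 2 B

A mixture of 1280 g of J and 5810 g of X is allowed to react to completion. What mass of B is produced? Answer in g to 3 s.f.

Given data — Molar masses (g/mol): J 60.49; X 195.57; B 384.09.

5420 g

n(J) = 1280 / 60.49 = 21.16 mol
n(X) = 5810 / 195.57 = 29.71 mol
n/ν for J = 21.16/3 = 7.053
n/ν for X = 29.71/3 = 9.903
Smallest n/ν is J → limiting reagent.
n(B) = (2/3) × 21.16 = 14.11 mol
mass = 14.11 × 384.09 = 5420 g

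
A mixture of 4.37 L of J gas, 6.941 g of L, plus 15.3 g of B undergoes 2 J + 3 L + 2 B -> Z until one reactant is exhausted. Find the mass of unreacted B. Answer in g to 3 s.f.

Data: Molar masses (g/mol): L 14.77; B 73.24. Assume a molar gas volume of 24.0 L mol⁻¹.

n(J) = 4.370 / 24.0 = 0.1821 mol
n(L) = 6.941 / 14.77 = 0.4699 mol
n(B) = 15.30 / 73.24 = 0.2089 mol
n/ν for J = 0.1821/2 = 0.09105
n/ν for L = 0.4699/3 = 0.1566
n/ν for B = 0.2089/2 = 0.1045
Smallest n/ν is J → limiting reagent.
B consumed = (2/2) × 0.1821 = 0.1821 mol
B remaining = 0.2089 − 0.1821 = 0.02680 mol
mass = 0.02680 × 73.24 = 1.963 g

1.96 g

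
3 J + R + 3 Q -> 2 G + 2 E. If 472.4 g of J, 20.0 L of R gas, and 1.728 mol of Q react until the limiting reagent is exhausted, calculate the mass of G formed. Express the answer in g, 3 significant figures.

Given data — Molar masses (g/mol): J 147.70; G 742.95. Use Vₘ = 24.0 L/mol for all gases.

856 g

n(J) = 472.4 / 147.70 = 3.198 mol
n(R) = 20.00 / 24.0 = 0.8333 mol
n(Q) = 1.728 mol
n/ν for J = 3.198/3 = 1.066
n/ν for R = 0.8333/1 = 0.8333
n/ν for Q = 1.728/3 = 0.5760
Smallest n/ν is Q → limiting reagent.
n(G) = (2/3) × 1.728 = 1.152 mol
mass = 1.152 × 742.95 = 855.9 g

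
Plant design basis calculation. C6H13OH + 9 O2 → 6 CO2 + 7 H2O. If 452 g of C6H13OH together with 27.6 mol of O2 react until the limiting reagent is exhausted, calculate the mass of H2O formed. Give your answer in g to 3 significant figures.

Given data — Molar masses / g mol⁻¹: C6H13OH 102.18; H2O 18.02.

n(C6H13OH) = 452.0 / 102.18 = 4.424 mol
n(O2) = 27.60 mol
n/ν → C6H13OH: 4.424, O2: 3.067; O2 is limiting.
n(H2O) = (7/9) × 27.60 = 21.47 mol
mass = 21.47 × 18.02 = 386.9 g

387 g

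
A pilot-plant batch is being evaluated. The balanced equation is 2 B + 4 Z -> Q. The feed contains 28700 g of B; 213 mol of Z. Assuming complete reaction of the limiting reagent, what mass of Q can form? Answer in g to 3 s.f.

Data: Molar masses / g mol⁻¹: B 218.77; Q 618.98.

33000 g

n(B) = 28700 / 218.77 = 131.2 mol
n(Z) = 213.0 mol
n/ν → B: 65.60, Z: 53.25; Z is limiting.
n(Q) = (1/4) × 213.0 = 53.25 mol
mass = 53.25 × 618.98 = 32960 g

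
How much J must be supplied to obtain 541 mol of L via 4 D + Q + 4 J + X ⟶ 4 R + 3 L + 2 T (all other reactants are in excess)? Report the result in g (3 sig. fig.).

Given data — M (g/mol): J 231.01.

n(L) = 541.0 mol
n(J) = (4/3) × 541.0 = 721.3 mol
mass = 721.3 × 231.01 = 166600 g

167000 g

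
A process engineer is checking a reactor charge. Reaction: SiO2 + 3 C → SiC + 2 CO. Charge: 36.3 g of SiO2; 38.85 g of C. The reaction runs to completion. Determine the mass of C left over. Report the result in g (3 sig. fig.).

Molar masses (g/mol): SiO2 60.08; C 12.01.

17.1 g

n(SiO2) = 36.30 / 60.08 = 0.6042 mol
n(C) = 38.85 / 12.01 = 3.235 mol
n/ν for SiO2 = 0.6042/1 = 0.6042
n/ν for C = 3.235/3 = 1.078
Smallest n/ν is SiO2 → limiting reagent.
C consumed = (3/1) × 0.6042 = 1.813 mol
C remaining = 3.235 − 1.813 = 1.422 mol
mass = 1.422 × 12.01 = 17.08 g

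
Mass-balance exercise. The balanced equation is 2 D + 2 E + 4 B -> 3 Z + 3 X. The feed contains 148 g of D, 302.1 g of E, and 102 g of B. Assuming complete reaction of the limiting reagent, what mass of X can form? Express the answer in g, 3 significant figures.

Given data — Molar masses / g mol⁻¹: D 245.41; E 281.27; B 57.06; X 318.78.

n(D) = 148.0 / 245.41 = 0.6031 mol
n(E) = 302.1 / 281.27 = 1.074 mol
n(B) = 102.0 / 57.06 = 1.788 mol
n/ν for D = 0.6031/2 = 0.3016
n/ν for E = 1.074/2 = 0.5370
n/ν for B = 1.788/4 = 0.4470
Smallest n/ν is D → limiting reagent.
n(X) = (3/2) × 0.6031 = 0.9047 mol
mass = 0.9047 × 318.78 = 288.4 g

288 g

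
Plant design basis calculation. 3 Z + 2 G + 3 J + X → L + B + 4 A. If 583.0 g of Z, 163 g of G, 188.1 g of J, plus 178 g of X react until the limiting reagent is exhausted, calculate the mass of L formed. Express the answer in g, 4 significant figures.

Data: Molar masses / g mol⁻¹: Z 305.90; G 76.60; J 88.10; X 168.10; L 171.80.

109.1 g

n(Z) = 583.0 / 305.90 = 1.906 mol
n(G) = 163.0 / 76.60 = 2.128 mol
n(J) = 188.1 / 88.10 = 2.135 mol
n(X) = 178.0 / 168.10 = 1.059 mol
n/ν for Z = 1.906/3 = 0.6353
n/ν for G = 2.128/2 = 1.064
n/ν for J = 2.135/3 = 0.7117
n/ν for X = 1.059/1 = 1.059
Smallest n/ν is Z → limiting reagent.
n(L) = (1/3) × 1.906 = 0.6353 mol
mass = 0.6353 × 171.80 = 109.1 g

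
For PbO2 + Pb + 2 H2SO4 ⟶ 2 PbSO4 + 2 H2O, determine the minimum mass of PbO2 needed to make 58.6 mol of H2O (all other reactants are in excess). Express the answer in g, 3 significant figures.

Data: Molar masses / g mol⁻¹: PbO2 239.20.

7010 g

n(H2O) = 58.60 mol
n(PbO2) = (1/2) × 58.60 = 29.30 mol
mass = 29.30 × 239.20 = 7009 g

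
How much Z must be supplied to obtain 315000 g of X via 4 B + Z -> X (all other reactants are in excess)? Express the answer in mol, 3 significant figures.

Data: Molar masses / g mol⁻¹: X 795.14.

n(X) = 315000 / 795.14 = 396.2 mol
n(Z) = (1/1) × 396.2 = 396.2 mol

396 mol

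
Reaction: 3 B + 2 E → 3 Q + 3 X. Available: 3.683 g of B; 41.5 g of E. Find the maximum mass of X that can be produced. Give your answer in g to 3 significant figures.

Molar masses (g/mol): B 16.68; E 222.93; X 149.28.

33.0 g

n(B) = 3.683 / 16.68 = 0.2208 mol
n(E) = 41.50 / 222.93 = 0.1862 mol
n/ν → B: 0.07360, E: 0.09310; B is limiting.
n(X) = (3/3) × 0.2208 = 0.2208 mol
mass = 0.2208 × 149.28 = 32.96 g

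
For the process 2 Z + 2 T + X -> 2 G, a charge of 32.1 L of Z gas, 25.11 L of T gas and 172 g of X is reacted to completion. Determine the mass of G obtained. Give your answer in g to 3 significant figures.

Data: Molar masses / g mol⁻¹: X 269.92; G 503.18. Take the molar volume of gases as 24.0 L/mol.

n(Z) = 32.10 / 24.0 = 1.338 mol
n(T) = 25.11 / 24.0 = 1.046 mol
n(X) = 172.0 / 269.92 = 0.6372 mol
n/ν → Z: 0.6690, T: 0.5230, X: 0.6372; T is limiting.
n(G) = (2/2) × 1.046 = 1.046 mol
mass = 1.046 × 503.18 = 526.3 g

526 g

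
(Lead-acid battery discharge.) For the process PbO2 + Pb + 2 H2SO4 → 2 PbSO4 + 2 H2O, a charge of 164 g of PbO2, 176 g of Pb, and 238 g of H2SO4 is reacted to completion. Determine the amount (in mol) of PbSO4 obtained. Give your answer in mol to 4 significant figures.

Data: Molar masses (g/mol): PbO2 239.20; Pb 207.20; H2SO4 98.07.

n(PbO2) = 164.0 / 239.20 = 0.6856 mol
n(Pb) = 176.0 / 207.20 = 0.8494 mol
n(H2SO4) = 238.0 / 98.07 = 2.427 mol
n/ν for PbO2 = 0.6856/1 = 0.6856
n/ν for Pb = 0.8494/1 = 0.8494
n/ν for H2SO4 = 2.427/2 = 1.214
Smallest n/ν is PbO2 → limiting reagent.
n(PbSO4) = (2/1) × 0.6856 = 1.371 mol

1.371 mol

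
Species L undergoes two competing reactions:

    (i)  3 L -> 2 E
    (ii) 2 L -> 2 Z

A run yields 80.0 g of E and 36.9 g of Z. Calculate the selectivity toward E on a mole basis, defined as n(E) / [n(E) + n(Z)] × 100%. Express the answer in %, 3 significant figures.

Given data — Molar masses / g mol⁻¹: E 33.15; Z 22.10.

n(E) = 80.0 / 33.15 = 2.413 mol
n(Z) = 36.9 / 22.10 = 1.670 mol
selectivity = 2.413/(2.413+1.670) × 100 = 59.10 %

59.1 %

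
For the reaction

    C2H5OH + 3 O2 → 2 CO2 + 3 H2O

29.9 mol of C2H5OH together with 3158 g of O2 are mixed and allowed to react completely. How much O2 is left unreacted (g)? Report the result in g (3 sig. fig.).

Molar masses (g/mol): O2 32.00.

n(C2H5OH) = 29.90 mol
n(O2) = 3158 / 32.00 = 98.69 mol
n/ν for C2H5OH = 29.90/1 = 29.90
n/ν for O2 = 98.69/3 = 32.90
Smallest n/ν is C2H5OH → limiting reagent.
O2 consumed = (3/1) × 29.90 = 89.70 mol
O2 remaining = 98.69 − 89.70 = 8.990 mol
mass = 8.990 × 32.00 = 287.7 g

288 g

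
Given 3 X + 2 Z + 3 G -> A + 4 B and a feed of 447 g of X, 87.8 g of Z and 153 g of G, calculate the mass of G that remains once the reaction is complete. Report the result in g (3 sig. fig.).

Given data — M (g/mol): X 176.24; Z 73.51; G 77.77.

n(X) = 447.0 / 176.24 = 2.536 mol
n(Z) = 87.80 / 73.51 = 1.194 mol
n(G) = 153.0 / 77.77 = 1.967 mol
n/ν for X = 2.536/3 = 0.8453
n/ν for Z = 1.194/2 = 0.5970
n/ν for G = 1.967/3 = 0.6557
Smallest n/ν is Z → limiting reagent.
G consumed = (3/2) × 1.194 = 1.791 mol
G remaining = 1.967 − 1.791 = 0.1760 mol
mass = 0.1760 × 77.77 = 13.69 g

13.7 g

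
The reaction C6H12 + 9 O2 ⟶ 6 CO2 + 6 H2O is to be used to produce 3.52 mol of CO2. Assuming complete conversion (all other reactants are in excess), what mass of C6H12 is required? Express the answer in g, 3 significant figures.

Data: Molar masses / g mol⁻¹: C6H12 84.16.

n(CO2) = 3.520 mol
n(C6H12) = (1/6) × 3.520 = 0.5867 mol
mass = 0.5867 × 84.16 = 49.38 g

49.4 g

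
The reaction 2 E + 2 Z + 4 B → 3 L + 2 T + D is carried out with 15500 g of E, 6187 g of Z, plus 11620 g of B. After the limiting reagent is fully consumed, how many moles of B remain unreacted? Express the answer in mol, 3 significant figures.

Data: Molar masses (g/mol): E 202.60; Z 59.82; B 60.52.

n(E) = 15500 / 202.60 = 76.51 mol
n(Z) = 6187 / 59.82 = 103.4 mol
n(B) = 11620 / 60.52 = 192.0 mol
n/ν for E = 76.51/2 = 38.26
n/ν for Z = 103.4/2 = 51.70
n/ν for B = 192.0/4 = 48.00
Smallest n/ν is E → limiting reagent.
B consumed = (4/2) × 76.51 = 153.0 mol
B remaining = 192.0 − 153.0 = 39.00 mol

39.0 mol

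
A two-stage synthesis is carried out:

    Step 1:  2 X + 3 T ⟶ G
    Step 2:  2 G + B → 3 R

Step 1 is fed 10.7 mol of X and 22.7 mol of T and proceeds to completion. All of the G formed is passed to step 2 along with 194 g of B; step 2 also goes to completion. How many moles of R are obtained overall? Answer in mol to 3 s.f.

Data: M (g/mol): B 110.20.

5.28 mol

Step 1:
n(X) = 10.70 mol
n(T) = 22.70 mol
n/ν for X = 10.70/2 = 5.350
n/ν for T = 22.70/3 = 7.567
Smallest n/ν is X → limiting reagent.
n(G) produced = (1/2) × 10.70 = 5.350 mol
Step 2:
n(G) available = 5.350 mol
n(B) = 194.0 / 110.20 = 1.760 mol
n/ν for G = 5.350/2 = 2.675
n/ν for B = 1.760/1 = 1.760
Smallest n/ν is B → limiting reagent.
n(R) = (3/1) × 1.760 = 5.280 mol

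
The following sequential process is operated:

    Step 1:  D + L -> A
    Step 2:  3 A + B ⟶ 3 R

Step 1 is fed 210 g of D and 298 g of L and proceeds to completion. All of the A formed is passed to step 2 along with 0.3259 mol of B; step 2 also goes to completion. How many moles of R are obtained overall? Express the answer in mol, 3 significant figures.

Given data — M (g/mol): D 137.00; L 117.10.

0.978 mol

Step 1:
n(D) = 210.0 / 137.00 = 1.533 mol
n(L) = 298.0 / 117.10 = 2.545 mol
n/ν → D: 1.533, L: 2.545; D is limiting.
n(A) produced = (1/1) × 1.533 = 1.533 mol
Step 2:
n(A) available = 1.533 mol
n(B) = 0.3259 mol
n/ν → A: 0.5110, B: 0.3259; B is limiting.
n(R) = (3/1) × 0.3259 = 0.9777 mol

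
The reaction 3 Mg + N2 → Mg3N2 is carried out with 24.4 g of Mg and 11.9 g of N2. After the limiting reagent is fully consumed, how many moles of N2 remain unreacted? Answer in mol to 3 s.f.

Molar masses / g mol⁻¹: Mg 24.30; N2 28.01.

0.0901 mol

n(Mg) = 24.40 / 24.30 = 1.004 mol
n(N2) = 11.90 / 28.01 = 0.4248 mol
n/ν for Mg = 1.004/3 = 0.3347
n/ν for N2 = 0.4248/1 = 0.4248
Smallest n/ν is Mg → limiting reagent.
N2 consumed = (1/3) × 1.004 = 0.3347 mol
N2 remaining = 0.4248 − 0.3347 = 0.09010 mol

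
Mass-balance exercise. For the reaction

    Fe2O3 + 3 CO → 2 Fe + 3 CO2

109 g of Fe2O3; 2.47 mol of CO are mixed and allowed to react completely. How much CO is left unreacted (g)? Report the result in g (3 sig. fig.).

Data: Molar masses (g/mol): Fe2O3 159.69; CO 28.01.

11.8 g

n(Fe2O3) = 109.0 / 159.69 = 0.6826 mol
n(CO) = 2.470 mol
n/ν for Fe2O3 = 0.6826/1 = 0.6826
n/ν for CO = 2.470/3 = 0.8233
Smallest n/ν is Fe2O3 → limiting reagent.
CO consumed = (3/1) × 0.6826 = 2.048 mol
CO remaining = 2.470 − 2.048 = 0.4220 mol
mass = 0.4220 × 28.01 = 11.82 g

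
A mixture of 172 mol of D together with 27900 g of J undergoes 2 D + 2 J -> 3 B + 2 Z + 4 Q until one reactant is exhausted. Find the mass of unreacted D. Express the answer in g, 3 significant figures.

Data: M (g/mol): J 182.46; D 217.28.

n(D) = 172.0 mol
n(J) = 27900 / 182.46 = 152.9 mol
n/ν for D = 172.0/2 = 86.00
n/ν for J = 152.9/2 = 76.45
Smallest n/ν is J → limiting reagent.
D consumed = (2/2) × 152.9 = 152.9 mol
D remaining = 172.0 − 152.9 = 19.10 mol
mass = 19.10 × 217.28 = 4150 g

4150 g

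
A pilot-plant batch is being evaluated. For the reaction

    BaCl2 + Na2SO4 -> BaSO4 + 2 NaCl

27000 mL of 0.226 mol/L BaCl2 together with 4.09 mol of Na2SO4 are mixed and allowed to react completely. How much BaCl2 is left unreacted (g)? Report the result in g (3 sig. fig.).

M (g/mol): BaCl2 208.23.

n(BaCl2) = 0.226 × 27000/1000 = 6.102 mol
n(Na2SO4) = 4.090 mol
n/ν for BaCl2 = 6.102/1 = 6.102
n/ν for Na2SO4 = 4.090/1 = 4.090
Smallest n/ν is Na2SO4 → limiting reagent.
BaCl2 consumed = (1/1) × 4.090 = 4.090 mol
BaCl2 remaining = 6.102 − 4.090 = 2.012 mol
mass = 2.012 × 208.23 = 419.0 g

419 g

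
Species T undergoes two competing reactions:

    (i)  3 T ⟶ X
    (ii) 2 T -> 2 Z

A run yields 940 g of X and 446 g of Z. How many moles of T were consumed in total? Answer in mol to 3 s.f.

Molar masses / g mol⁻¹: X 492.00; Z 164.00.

n(X) = 940 / 492.00 = 1.911 mol
n(Z) = 446 / 164.00 = 2.720 mol
n(T) via (i) = (3/1)×1.911 = 5.733 mol
n(T) via (ii) = (2/2)×2.720 = 2.720 mol
total n(T) = 5.733 + 2.720 = 8.453 mol

8.45 mol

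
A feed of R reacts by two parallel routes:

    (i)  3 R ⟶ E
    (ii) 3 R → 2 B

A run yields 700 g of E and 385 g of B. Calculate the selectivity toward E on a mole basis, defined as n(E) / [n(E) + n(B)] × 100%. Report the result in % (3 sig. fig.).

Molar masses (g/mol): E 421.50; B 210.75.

n(E) = 700 / 421.50 = 1.661 mol
n(B) = 385 / 210.75 = 1.827 mol
selectivity = 1.661/(1.661+1.827) × 100 = 47.62 %

47.6 %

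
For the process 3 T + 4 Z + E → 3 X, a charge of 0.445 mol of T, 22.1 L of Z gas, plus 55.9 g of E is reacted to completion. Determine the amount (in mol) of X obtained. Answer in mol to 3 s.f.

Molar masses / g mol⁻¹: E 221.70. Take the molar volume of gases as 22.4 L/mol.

0.445 mol

n(T) = 0.4450 mol
n(Z) = 22.10 / 22.4 = 0.9866 mol
n(E) = 55.90 / 221.70 = 0.2521 mol
n/ν for T = 0.4450/3 = 0.1483
n/ν for Z = 0.9866/4 = 0.2467
n/ν for E = 0.2521/1 = 0.2521
Smallest n/ν is T → limiting reagent.
n(X) = (3/3) × 0.4450 = 0.4450 mol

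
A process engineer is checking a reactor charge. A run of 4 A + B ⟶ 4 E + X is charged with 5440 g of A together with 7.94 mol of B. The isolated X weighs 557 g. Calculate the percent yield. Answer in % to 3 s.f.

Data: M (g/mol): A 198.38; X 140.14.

n(A) = 5440 / 198.38 = 27.42 mol
n(B) = 7.940 mol
n/ν → A: 6.855, B: 7.940; A is limiting.
theoretical n(X) = (1/4) × 27.42 = 6.855 mol → 960.7 g
% yield = 557 / 960.7 × 100 = 57.98 %

58.0 %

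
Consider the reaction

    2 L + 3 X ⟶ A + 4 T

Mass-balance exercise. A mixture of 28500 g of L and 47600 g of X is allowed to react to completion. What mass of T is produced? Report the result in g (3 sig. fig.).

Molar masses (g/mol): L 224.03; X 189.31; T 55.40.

n(L) = 28500 / 224.03 = 127.2 mol
n(X) = 47600 / 189.31 = 251.4 mol
n/ν → L: 63.60, X: 83.80; L is limiting.
n(T) = (4/2) × 127.2 = 254.4 mol
mass = 254.4 × 55.40 = 14090 g

14100 g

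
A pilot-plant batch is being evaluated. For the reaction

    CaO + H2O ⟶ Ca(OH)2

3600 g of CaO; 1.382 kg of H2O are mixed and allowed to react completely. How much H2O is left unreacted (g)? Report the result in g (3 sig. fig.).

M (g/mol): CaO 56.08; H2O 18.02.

n(CaO) = 3600 / 56.08 = 64.19 mol
n(H2O) = 1.382×1000 / 18.02 = 76.69 mol
n/ν for CaO = 64.19/1 = 64.19
n/ν for H2O = 76.69/1 = 76.69
Smallest n/ν is CaO → limiting reagent.
H2O consumed = (1/1) × 64.19 = 64.19 mol
H2O remaining = 76.69 − 64.19 = 12.50 mol
mass = 12.50 × 18.02 = 225.3 g

225 g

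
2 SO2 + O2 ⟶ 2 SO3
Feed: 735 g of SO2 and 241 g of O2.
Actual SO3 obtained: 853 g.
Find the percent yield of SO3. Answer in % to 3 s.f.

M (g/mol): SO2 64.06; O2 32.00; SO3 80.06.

92.9 %

n(SO2) = 735.0 / 64.06 = 11.47 mol
n(O2) = 241.0 / 32.00 = 7.531 mol
n/ν for SO2 = 11.47/2 = 5.735
n/ν for O2 = 7.531/1 = 7.531
Smallest n/ν is SO2 → limiting reagent.
theoretical n(SO3) = (2/2) × 11.47 = 11.47 mol → 918.3 g
% yield = 853 / 918.3 × 100 = 92.89 %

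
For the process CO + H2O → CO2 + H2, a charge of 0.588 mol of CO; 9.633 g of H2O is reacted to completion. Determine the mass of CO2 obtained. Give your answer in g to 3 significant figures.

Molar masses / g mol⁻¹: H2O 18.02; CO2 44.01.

23.5 g

n(CO) = 0.5880 mol
n(H2O) = 9.633 / 18.02 = 0.5346 mol
n/ν for CO = 0.5880/1 = 0.5880
n/ν for H2O = 0.5346/1 = 0.5346
Smallest n/ν is H2O → limiting reagent.
n(CO2) = (1/1) × 0.5346 = 0.5346 mol
mass = 0.5346 × 44.01 = 23.53 g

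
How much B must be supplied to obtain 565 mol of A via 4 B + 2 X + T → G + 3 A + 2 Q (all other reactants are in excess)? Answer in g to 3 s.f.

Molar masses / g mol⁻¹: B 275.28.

207000 g

n(A) = 565.0 mol
n(B) = (4/3) × 565.0 = 753.3 mol
mass = 753.3 × 275.28 = 207400 g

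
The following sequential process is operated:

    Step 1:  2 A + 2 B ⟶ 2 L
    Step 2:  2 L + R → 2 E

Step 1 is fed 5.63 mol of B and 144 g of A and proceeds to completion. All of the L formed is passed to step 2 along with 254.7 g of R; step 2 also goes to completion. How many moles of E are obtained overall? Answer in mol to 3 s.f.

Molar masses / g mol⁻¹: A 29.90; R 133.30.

Step 1:
n(B) = 5.630 mol
n(A) = 144.0 / 29.90 = 4.816 mol
n/ν for B = 5.630/2 = 2.815
n/ν for A = 4.816/2 = 2.408
Smallest n/ν is A → limiting reagent.
n(L) produced = (2/2) × 4.816 = 4.816 mol
Step 2:
n(L) available = 4.816 mol
n(R) = 254.7 / 133.30 = 1.911 mol
n/ν for L = 4.816/2 = 2.408
n/ν for R = 1.911/1 = 1.911
Smallest n/ν is R → limiting reagent.
n(E) = (2/1) × 1.911 = 3.822 mol

3.82 mol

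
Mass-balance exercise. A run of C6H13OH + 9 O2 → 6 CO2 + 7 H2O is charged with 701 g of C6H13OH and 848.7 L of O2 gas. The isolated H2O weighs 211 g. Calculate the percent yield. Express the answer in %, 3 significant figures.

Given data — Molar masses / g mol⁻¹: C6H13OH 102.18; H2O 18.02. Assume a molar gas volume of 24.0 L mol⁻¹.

n(C6H13OH) = 701.0 / 102.18 = 6.860 mol
n(O2) = 848.7 / 24.0 = 35.36 mol
n/ν for C6H13OH = 6.860/1 = 6.860
n/ν for O2 = 35.36/9 = 3.929
Smallest n/ν is O2 → limiting reagent.
theoretical n(H2O) = (7/9) × 35.36 = 27.50 mol → 495.6 g
% yield = 211 / 495.6 × 100 = 42.57 %

42.6 %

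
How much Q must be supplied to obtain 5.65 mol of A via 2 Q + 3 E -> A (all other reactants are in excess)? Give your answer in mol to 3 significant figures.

n(A) = 5.650 mol
n(Q) = (2/1) × 5.650 = 11.30 mol

11.3 mol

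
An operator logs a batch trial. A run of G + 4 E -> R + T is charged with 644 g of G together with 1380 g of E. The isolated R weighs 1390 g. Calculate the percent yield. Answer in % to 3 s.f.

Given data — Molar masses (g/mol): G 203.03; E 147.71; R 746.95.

79.7 %

n(G) = 644.0 / 203.03 = 3.172 mol
n(E) = 1380 / 147.71 = 9.343 mol
n/ν for G = 3.172/1 = 3.172
n/ν for E = 9.343/4 = 2.336
Smallest n/ν is E → limiting reagent.
theoretical n(R) = (1/4) × 9.343 = 2.336 mol → 1745 g
% yield = 1390 / 1745 × 100 = 79.66 %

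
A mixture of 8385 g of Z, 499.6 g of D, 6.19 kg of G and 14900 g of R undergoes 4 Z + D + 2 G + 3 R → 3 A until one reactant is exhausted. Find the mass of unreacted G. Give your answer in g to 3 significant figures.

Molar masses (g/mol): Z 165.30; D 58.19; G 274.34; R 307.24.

n(Z) = 8385 / 165.30 = 50.73 mol
n(D) = 499.6 / 58.19 = 8.586 mol
n(G) = 6.190×1000 / 274.34 = 22.56 mol
n(R) = 14900 / 307.24 = 48.50 mol
n/ν for Z = 50.73/4 = 12.68
n/ν for D = 8.586/1 = 8.586
n/ν for G = 22.56/2 = 11.28
n/ν for R = 48.50/3 = 16.17
Smallest n/ν is D → limiting reagent.
G consumed = (2/1) × 8.586 = 17.17 mol
G remaining = 22.56 − 17.17 = 5.390 mol
mass = 5.390 × 274.34 = 1479 g

1480 g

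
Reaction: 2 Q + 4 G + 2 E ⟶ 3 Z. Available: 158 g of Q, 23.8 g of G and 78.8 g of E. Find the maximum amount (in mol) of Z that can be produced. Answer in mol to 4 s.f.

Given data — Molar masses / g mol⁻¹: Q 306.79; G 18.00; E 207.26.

n(Q) = 158.0 / 306.79 = 0.5150 mol
n(G) = 23.80 / 18.00 = 1.322 mol
n(E) = 78.80 / 207.26 = 0.3802 mol
n/ν for Q = 0.5150/2 = 0.2575
n/ν for G = 1.322/4 = 0.3305
n/ν for E = 0.3802/2 = 0.1901
Smallest n/ν is E → limiting reagent.
n(Z) = (3/2) × 0.3802 = 0.5703 mol

0.5703 mol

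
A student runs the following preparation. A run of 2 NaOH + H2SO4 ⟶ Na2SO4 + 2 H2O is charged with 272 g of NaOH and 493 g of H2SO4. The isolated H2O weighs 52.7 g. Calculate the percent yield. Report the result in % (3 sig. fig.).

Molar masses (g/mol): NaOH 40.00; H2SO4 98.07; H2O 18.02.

43.0 %

n(NaOH) = 272.0 / 40.00 = 6.800 mol
n(H2SO4) = 493.0 / 98.07 = 5.027 mol
n/ν for NaOH = 6.800/2 = 3.400
n/ν for H2SO4 = 5.027/1 = 5.027
Smallest n/ν is NaOH → limiting reagent.
theoretical n(H2O) = (2/2) × 6.800 = 6.800 mol → 122.5 g
% yield = 52.7 / 122.5 × 100 = 43.02 %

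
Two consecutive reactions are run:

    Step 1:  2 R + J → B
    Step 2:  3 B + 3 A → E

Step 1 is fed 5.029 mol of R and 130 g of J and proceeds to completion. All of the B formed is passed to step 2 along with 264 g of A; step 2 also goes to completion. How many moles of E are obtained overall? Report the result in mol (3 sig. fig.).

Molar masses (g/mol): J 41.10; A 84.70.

Step 1:
n(R) = 5.029 mol
n(J) = 130.0 / 41.10 = 3.163 mol
n/ν for R = 5.029/2 = 2.515
n/ν for J = 3.163/1 = 3.163
Smallest n/ν is R → limiting reagent.
n(B) produced = (1/2) × 5.029 = 2.515 mol
Step 2:
n(B) available = 2.515 mol
n(A) = 264.0 / 84.70 = 3.117 mol
n/ν for B = 2.515/3 = 0.8383
n/ν for A = 3.117/3 = 1.039
Smallest n/ν is B → limiting reagent.
n(E) = (1/3) × 2.515 = 0.8383 mol

0.838 mol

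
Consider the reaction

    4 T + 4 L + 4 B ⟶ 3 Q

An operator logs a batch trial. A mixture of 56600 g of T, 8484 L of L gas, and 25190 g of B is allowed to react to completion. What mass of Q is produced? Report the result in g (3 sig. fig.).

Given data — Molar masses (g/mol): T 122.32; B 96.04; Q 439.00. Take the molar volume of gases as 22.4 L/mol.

n(T) = 56600 / 122.32 = 462.7 mol
n(L) = 8484 / 22.4 = 378.8 mol
n(B) = 25190 / 96.04 = 262.3 mol
n/ν → T: 115.7, L: 94.70, B: 65.58; B is limiting.
n(Q) = (3/4) × 262.3 = 196.7 mol
mass = 196.7 × 439.00 = 86350 g

86400 g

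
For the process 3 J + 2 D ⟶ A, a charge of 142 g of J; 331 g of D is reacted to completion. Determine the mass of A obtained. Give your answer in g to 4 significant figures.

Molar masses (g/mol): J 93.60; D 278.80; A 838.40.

n(J) = 142.0 / 93.60 = 1.517 mol
n(D) = 331.0 / 278.80 = 1.187 mol
n/ν → J: 0.5057, D: 0.5935; J is limiting.
n(A) = (1/3) × 1.517 = 0.5057 mol
mass = 0.5057 × 838.40 = 424.0 g

424.0 g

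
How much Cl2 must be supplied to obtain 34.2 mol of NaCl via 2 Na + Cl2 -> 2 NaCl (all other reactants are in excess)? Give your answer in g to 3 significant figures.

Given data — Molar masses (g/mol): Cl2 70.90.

1210 g

n(NaCl) = 34.20 mol
n(Cl2) = (1/2) × 34.20 = 17.10 mol
mass = 17.10 × 70.90 = 1212 g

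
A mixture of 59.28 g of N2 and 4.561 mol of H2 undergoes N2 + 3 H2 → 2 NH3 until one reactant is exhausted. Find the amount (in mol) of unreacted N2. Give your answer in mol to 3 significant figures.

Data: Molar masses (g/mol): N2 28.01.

n(N2) = 59.28 / 28.01 = 2.116 mol
n(H2) = 4.561 mol
n/ν for N2 = 2.116/1 = 2.116
n/ν for H2 = 4.561/3 = 1.520
Smallest n/ν is H2 → limiting reagent.
N2 consumed = (1/3) × 4.561 = 1.520 mol
N2 remaining = 2.116 − 1.520 = 0.5960 mol

0.596 mol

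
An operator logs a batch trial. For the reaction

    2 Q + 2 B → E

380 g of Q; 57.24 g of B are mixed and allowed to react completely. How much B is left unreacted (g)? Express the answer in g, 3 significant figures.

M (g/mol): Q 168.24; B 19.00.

14.3 g

n(Q) = 380.0 / 168.24 = 2.259 mol
n(B) = 57.24 / 19.00 = 3.013 mol
n/ν for Q = 2.259/2 = 1.130
n/ν for B = 3.013/2 = 1.507
Smallest n/ν is Q → limiting reagent.
B consumed = (2/2) × 2.259 = 2.259 mol
B remaining = 3.013 − 2.259 = 0.7540 mol
mass = 0.7540 × 19.00 = 14.33 g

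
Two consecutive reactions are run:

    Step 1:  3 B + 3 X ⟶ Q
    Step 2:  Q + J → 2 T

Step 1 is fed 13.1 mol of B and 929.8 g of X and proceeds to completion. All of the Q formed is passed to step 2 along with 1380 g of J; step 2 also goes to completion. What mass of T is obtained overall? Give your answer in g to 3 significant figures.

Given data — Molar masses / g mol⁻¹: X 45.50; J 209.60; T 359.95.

Step 1:
n(B) = 13.10 mol
n(X) = 929.8 / 45.50 = 20.44 mol
n/ν → B: 4.367, X: 6.813; B is limiting.
n(Q) produced = (1/3) × 13.10 = 4.367 mol
Step 2:
n(Q) available = 4.367 mol
n(J) = 1380 / 209.60 = 6.584 mol
n/ν → Q: 4.367, J: 6.584; Q is limiting.
n(T) = (2/1) × 4.367 = 8.734 mol
mass = 8.734 × 359.95 = 3144 g

3140 g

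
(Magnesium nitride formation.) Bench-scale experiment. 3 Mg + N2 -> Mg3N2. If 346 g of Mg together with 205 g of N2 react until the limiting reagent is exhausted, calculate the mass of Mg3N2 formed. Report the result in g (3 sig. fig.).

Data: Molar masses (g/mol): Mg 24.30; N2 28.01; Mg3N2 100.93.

n(Mg) = 346.0 / 24.30 = 14.24 mol
n(N2) = 205.0 / 28.01 = 7.319 mol
n/ν → Mg: 4.747, N2: 7.319; Mg is limiting.
n(Mg3N2) = (1/3) × 14.24 = 4.747 mol
mass = 4.747 × 100.93 = 479.1 g

479 g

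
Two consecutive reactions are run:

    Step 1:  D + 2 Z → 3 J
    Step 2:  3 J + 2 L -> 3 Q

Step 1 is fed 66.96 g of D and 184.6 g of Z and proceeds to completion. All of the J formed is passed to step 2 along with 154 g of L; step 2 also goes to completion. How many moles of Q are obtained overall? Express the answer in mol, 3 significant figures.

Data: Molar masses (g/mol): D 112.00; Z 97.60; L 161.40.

Step 1:
n(D) = 66.96 / 112.00 = 0.5979 mol
n(Z) = 184.6 / 97.60 = 1.891 mol
n/ν → D: 0.5979, Z: 0.9455; D is limiting.
n(J) produced = (3/1) × 0.5979 = 1.794 mol
Step 2:
n(J) available = 1.794 mol
n(L) = 154.0 / 161.40 = 0.9542 mol
n/ν → J: 0.5980, L: 0.4771; L is limiting.
n(Q) = (3/2) × 0.9542 = 1.431 mol

1.43 mol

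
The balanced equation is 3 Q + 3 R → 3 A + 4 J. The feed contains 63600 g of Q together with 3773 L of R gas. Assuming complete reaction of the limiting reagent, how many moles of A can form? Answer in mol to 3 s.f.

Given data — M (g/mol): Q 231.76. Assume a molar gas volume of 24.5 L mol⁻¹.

154 mol

n(Q) = 63600 / 231.76 = 274.4 mol
n(R) = 3773 / 24.5 = 154.0 mol
n/ν for Q = 274.4/3 = 91.47
n/ν for R = 154.0/3 = 51.33
Smallest n/ν is R → limiting reagent.
n(A) = (3/3) × 154.0 = 154.0 mol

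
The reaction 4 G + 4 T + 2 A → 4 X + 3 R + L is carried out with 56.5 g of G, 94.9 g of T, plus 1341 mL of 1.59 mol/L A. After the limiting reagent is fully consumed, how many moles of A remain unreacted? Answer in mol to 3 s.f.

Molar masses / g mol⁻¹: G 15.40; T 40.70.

n(G) = 56.50 / 15.40 = 3.669 mol
n(T) = 94.90 / 40.70 = 2.332 mol
n(A) = 1.59 × 1341/1000 = 2.132 mol
n/ν for G = 3.669/4 = 0.9173
n/ν for T = 2.332/4 = 0.5830
n/ν for A = 2.132/2 = 1.066
Smallest n/ν is T → limiting reagent.
A consumed = (2/4) × 2.332 = 1.166 mol
A remaining = 2.132 − 1.166 = 0.9660 mol

0.966 mol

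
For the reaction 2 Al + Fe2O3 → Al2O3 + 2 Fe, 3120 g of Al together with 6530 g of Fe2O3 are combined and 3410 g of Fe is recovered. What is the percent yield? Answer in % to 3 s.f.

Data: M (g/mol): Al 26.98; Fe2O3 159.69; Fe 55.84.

n(Al) = 3120 / 26.98 = 115.6 mol
n(Fe2O3) = 6530 / 159.69 = 40.89 mol
n/ν → Al: 57.80, Fe2O3: 40.89; Fe2O3 is limiting.
theoretical n(Fe) = (2/1) × 40.89 = 81.78 mol → 4567 g
% yield = 3410 / 4567 × 100 = 74.67 %

74.7 %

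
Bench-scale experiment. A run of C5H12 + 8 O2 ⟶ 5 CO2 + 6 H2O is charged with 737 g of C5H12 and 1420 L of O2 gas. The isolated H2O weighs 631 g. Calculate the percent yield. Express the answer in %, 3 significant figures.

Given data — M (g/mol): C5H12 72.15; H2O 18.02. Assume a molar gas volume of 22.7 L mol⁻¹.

74.6 %

n(C5H12) = 737.0 / 72.15 = 10.21 mol
n(O2) = 1420 / 22.7 = 62.56 mol
n/ν for C5H12 = 10.21/1 = 10.21
n/ν for O2 = 62.56/8 = 7.820
Smallest n/ν is O2 → limiting reagent.
theoretical n(H2O) = (6/8) × 62.56 = 46.92 mol → 845.5 g
% yield = 631 / 845.5 × 100 = 74.63 %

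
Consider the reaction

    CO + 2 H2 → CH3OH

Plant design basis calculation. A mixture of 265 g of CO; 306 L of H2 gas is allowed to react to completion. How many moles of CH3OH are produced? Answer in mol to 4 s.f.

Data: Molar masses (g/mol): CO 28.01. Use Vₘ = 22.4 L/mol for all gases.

n(CO) = 265.0 / 28.01 = 9.461 mol
n(H2) = 306.0 / 22.4 = 13.66 mol
n/ν for CO = 9.461/1 = 9.461
n/ν for H2 = 13.66/2 = 6.830
Smallest n/ν is H2 → limiting reagent.
n(CH3OH) = (1/2) × 13.66 = 6.830 mol

6.830 mol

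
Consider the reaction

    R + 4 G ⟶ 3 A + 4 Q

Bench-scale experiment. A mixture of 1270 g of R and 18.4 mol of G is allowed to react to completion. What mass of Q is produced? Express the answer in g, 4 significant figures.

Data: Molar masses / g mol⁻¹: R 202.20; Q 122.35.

n(R) = 1270 / 202.20 = 6.281 mol
n(G) = 18.40 mol
n/ν for R = 6.281/1 = 6.281
n/ν for G = 18.40/4 = 4.600
Smallest n/ν is G → limiting reagent.
n(Q) = (4/4) × 18.40 = 18.40 mol
mass = 18.40 × 122.35 = 2251 g

2251 g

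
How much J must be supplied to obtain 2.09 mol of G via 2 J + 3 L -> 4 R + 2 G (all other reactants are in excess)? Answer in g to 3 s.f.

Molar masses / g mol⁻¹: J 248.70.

520 g

n(G) = 2.090 mol
n(J) = (2/2) × 2.090 = 2.090 mol
mass = 2.090 × 248.70 = 519.8 g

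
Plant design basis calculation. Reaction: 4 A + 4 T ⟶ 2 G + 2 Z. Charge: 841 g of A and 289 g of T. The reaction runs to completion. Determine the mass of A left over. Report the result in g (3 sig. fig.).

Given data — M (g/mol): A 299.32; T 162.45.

309 g

n(A) = 841.0 / 299.32 = 2.810 mol
n(T) = 289.0 / 162.45 = 1.779 mol
n/ν for A = 2.810/4 = 0.7025
n/ν for T = 1.779/4 = 0.4448
Smallest n/ν is T → limiting reagent.
A consumed = (4/4) × 1.779 = 1.779 mol
A remaining = 2.810 − 1.779 = 1.031 mol
mass = 1.031 × 299.32 = 308.6 g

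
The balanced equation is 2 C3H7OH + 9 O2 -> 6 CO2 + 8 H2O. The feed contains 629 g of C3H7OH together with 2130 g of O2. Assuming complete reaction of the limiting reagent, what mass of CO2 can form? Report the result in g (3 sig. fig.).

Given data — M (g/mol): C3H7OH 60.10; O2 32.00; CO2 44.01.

n(C3H7OH) = 629.0 / 60.10 = 10.47 mol
n(O2) = 2130 / 32.00 = 66.56 mol
n/ν for C3H7OH = 10.47/2 = 5.235
n/ν for O2 = 66.56/9 = 7.396
Smallest n/ν is C3H7OH → limiting reagent.
n(CO2) = (6/2) × 10.47 = 31.41 mol
mass = 31.41 × 44.01 = 1382 g

1380 g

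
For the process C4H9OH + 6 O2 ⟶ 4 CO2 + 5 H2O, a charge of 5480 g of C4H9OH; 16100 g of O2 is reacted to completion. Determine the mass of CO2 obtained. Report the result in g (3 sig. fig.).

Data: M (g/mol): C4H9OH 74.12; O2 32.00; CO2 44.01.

n(C4H9OH) = 5480 / 74.12 = 73.93 mol
n(O2) = 16100 / 32.00 = 503.1 mol
n/ν for C4H9OH = 73.93/1 = 73.93
n/ν for O2 = 503.1/6 = 83.85
Smallest n/ν is C4H9OH → limiting reagent.
n(CO2) = (4/1) × 73.93 = 295.7 mol
mass = 295.7 × 44.01 = 13010 g

13000 g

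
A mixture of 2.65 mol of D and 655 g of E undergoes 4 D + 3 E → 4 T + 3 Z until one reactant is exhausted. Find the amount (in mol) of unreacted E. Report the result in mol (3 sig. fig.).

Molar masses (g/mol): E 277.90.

0.369 mol

n(D) = 2.650 mol
n(E) = 655.0 / 277.90 = 2.357 mol
n/ν → D: 0.6625, E: 0.7857; D is limiting.
E consumed = (3/4) × 2.650 = 1.988 mol
E remaining = 2.357 − 1.988 = 0.3690 mol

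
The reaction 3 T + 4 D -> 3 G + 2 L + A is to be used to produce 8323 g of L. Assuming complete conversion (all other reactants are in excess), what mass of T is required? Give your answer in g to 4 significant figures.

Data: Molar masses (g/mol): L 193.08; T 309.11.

19990 g

n(L) = 8323 / 193.08 = 43.11 mol
n(T) = (3/2) × 43.11 = 64.67 mol
mass = 64.67 × 309.11 = 19990 g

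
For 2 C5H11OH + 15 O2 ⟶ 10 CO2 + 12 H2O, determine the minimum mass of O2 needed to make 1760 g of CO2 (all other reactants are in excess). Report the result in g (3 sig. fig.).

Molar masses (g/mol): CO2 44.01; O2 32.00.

n(CO2) = 1760 / 44.01 = 39.99 mol
n(O2) = (15/10) × 39.99 = 59.99 mol
mass = 59.99 × 32.00 = 1920 g

1920 g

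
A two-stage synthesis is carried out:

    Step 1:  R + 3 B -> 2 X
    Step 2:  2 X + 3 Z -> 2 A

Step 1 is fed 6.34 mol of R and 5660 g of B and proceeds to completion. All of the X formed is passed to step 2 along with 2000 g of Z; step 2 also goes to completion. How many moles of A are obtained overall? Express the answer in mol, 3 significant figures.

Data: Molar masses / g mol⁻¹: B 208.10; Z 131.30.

Step 1:
n(R) = 6.340 mol
n(B) = 5660 / 208.10 = 27.20 mol
n/ν → R: 6.340, B: 9.067; R is limiting.
n(X) produced = (2/1) × 6.340 = 12.68 mol
Step 2:
n(X) available = 12.68 mol
n(Z) = 2000 / 131.30 = 15.23 mol
n/ν → X: 6.340, Z: 5.077; Z is limiting.
n(A) = (2/3) × 15.23 = 10.15 mol

10.2 mol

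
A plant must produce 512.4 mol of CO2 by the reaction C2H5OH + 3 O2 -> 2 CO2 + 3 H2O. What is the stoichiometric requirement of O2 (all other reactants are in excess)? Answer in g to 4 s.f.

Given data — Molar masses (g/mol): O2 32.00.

n(CO2) = 512.4 mol
n(O2) = (3/2) × 512.4 = 768.6 mol
mass = 768.6 × 32.00 = 24600 g

24600 g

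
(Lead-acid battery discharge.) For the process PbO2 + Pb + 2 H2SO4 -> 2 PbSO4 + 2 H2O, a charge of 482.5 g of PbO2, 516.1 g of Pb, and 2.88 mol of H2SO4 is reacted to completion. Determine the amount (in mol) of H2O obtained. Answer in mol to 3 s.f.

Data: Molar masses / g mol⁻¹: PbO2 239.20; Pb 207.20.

2.88 mol

n(PbO2) = 482.5 / 239.20 = 2.017 mol
n(Pb) = 516.1 / 207.20 = 2.491 mol
n(H2SO4) = 2.880 mol
n/ν for PbO2 = 2.017/1 = 2.017
n/ν for Pb = 2.491/1 = 2.491
n/ν for H2SO4 = 2.880/2 = 1.440
Smallest n/ν is H2SO4 → limiting reagent.
n(H2O) = (2/2) × 2.880 = 2.880 mol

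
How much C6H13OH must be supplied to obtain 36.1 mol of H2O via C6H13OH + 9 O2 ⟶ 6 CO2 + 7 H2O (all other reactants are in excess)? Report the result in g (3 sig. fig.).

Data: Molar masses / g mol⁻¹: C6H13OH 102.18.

n(H2O) = 36.10 mol
n(C6H13OH) = (1/7) × 36.10 = 5.157 mol
mass = 5.157 × 102.18 = 526.9 g

527 g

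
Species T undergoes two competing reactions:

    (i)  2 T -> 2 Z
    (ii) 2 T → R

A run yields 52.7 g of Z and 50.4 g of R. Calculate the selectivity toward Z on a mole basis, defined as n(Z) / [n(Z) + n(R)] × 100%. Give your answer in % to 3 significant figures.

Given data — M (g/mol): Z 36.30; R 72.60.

67.7 %

n(Z) = 52.7 / 36.30 = 1.452 mol
n(R) = 50.4 / 72.60 = 0.6942 mol
selectivity = 1.452/(1.452+0.6942) × 100 = 67.65 %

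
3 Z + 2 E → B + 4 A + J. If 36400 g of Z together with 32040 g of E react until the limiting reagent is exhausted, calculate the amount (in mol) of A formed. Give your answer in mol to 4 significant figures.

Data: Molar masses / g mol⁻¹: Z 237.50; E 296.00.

n(Z) = 36400 / 237.50 = 153.3 mol
n(E) = 32040 / 296.00 = 108.2 mol
n/ν for Z = 153.3/3 = 51.10
n/ν for E = 108.2/2 = 54.10
Smallest n/ν is Z → limiting reagent.
n(A) = (4/3) × 153.3 = 204.4 mol

204.4 mol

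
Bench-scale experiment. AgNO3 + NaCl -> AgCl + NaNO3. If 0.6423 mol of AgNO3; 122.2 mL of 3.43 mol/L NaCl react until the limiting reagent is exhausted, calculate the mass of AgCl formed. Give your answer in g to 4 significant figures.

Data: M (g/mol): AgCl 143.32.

n(AgNO3) = 0.6423 mol
n(NaCl) = 3.43 × 122.2/1000 = 0.4191 mol
n/ν for AgNO3 = 0.6423/1 = 0.6423
n/ν for NaCl = 0.4191/1 = 0.4191
Smallest n/ν is NaCl → limiting reagent.
n(AgCl) = (1/1) × 0.4191 = 0.4191 mol
mass = 0.4191 × 143.32 = 60.07 g

60.07 g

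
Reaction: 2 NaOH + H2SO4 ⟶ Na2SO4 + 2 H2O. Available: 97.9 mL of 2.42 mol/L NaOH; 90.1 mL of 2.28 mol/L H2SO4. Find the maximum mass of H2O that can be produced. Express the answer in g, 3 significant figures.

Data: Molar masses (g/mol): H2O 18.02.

4.27 g

n(NaOH) = 2.42 × 97.90/1000 = 0.2369 mol
n(H2SO4) = 2.28 × 90.10/1000 = 0.2054 mol
n/ν for NaOH = 0.2369/2 = 0.1185
n/ν for H2SO4 = 0.2054/1 = 0.2054
Smallest n/ν is NaOH → limiting reagent.
n(H2O) = (2/2) × 0.2369 = 0.2369 mol
mass = 0.2369 × 18.02 = 4.269 g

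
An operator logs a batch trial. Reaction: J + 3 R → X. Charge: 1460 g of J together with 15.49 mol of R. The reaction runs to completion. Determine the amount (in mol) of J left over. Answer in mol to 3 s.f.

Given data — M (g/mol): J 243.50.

n(J) = 1460 / 243.50 = 5.996 mol
n(R) = 15.49 mol
n/ν for J = 5.996/1 = 5.996
n/ν for R = 15.49/3 = 5.163
Smallest n/ν is R → limiting reagent.
J consumed = (1/3) × 15.49 = 5.163 mol
J remaining = 5.996 − 5.163 = 0.8330 mol

0.833 mol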